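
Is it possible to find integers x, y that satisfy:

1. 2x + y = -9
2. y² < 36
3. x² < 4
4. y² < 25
No

A contradictory subset is {2x + y = -9, x² < 4, y² < 25}. No integer assignment can satisfy these jointly:

  - 2x + y = -9: is a linear equation tying the variables together
  - x² < 4: restricts x to |x| ≤ 1
  - y² < 25: restricts y to |y| ≤ 4

Range argument: with x ∈ [-1, 1], y ∈ [-4, 4], the left side of the equation is at least -6, but the right side is -9 < -6. No integer solution exists.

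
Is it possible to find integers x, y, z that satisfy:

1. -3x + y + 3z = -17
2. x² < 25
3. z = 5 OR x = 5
Yes

Take x = 4, y = -20, z = 5. Substituting into each constraint:
  (1) -3(4) + (-20) + 3(5) = -17 ✓
  (2) x² = (4)² = 16, and 16 < 25 ✓
  (3) z = 5, target 5 ✓ (first branch holds)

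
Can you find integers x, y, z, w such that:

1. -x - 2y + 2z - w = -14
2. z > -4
Yes

Take x = 0, y = 7, z = 0, w = 0. Substituting into each constraint:
  (1) 0 - 2(7) + 2(0) + 0 = -14 ✓
  (2) 0 > -4 ✓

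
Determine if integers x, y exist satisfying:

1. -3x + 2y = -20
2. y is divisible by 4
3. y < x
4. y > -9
Yes

Take x = 4, y = -4. Substituting into each constraint:
  (1) -3(4) + 2(-4) = -20 ✓
  (2) -4 = 4 × -1, remainder 0 ✓
  (3) -4 < 4 ✓
  (4) -4 > -9 ✓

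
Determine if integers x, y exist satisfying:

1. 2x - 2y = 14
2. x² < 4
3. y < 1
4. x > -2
Yes

Take x = 0, y = -7. Substituting into each constraint:
  (1) 2(0) - 2(-7) = 14 ✓
  (2) x² = (0)² = 0, and 0 < 4 ✓
  (3) -7 < 1 ✓
  (4) 0 > -2 ✓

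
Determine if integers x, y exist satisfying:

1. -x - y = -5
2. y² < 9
Yes

Take x = 5, y = 0. Substituting into each constraint:
  (1) (-5) + 0 = -5 ✓
  (2) y² = (0)² = 0, and 0 < 9 ✓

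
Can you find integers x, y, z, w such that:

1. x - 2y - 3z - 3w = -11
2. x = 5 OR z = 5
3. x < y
Yes

Take x = 5, y = 8, z = 0, w = 0. Substituting into each constraint:
  (1) 5 - 2(8) - 3(0) - 3(0) = -11 ✓
  (2) x = 5, target 5 ✓ (first branch holds)
  (3) 5 < 8 ✓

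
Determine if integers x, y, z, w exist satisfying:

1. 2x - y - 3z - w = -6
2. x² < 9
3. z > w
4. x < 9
Yes

Take x = 0, y = 0, z = 2, w = 0. Substituting into each constraint:
  (1) 2(0) + 0 - 3(2) + 0 = -6 ✓
  (2) x² = (0)² = 0, and 0 < 9 ✓
  (3) 2 > 0 ✓
  (4) 0 < 9 ✓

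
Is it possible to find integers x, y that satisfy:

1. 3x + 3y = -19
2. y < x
No

Even the single constraint (3x + 3y = -19) is infeasible over the integers.

  - 3x + 3y = -19: every term on the left is divisible by 3, so the LHS ≡ 0 (mod 3), but the RHS -19 is not — no integer solution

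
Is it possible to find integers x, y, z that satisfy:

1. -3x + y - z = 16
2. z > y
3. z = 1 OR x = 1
Yes

Take x = -6, y = -1, z = 1. Substituting into each constraint:
  (1) -3(-6) + (-1) + (-1) = 16 ✓
  (2) 1 > -1 ✓
  (3) z = 1, target 1 ✓ (first branch holds)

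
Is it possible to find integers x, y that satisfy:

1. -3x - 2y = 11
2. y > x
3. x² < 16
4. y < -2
No

A contradictory subset is {-3x - 2y = 11, y > x, y < -2}. No integer assignment can satisfy these jointly:

  - -3x - 2y = 11: is a linear equation tying the variables together
  - y > x: bounds one variable relative to another variable
  - y < -2: bounds one variable relative to a constant

Propagating the comparison: x < y and y ≤ -3 give x ≤ -4. Range argument: with x ∈ [−∞, -4], y ∈ [−∞, -3], the left side of the equation is at least 18, but the right side is 11 < 18. No integer solution exists.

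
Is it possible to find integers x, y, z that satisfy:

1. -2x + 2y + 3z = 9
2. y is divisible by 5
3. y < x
Yes

Take x = 3, y = 0, z = 5. Substituting into each constraint:
  (1) -2(3) + 2(0) + 3(5) = 9 ✓
  (2) 0 = 5 × 0, remainder 0 ✓
  (3) 0 < 3 ✓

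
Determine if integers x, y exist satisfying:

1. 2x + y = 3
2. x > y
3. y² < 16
Yes

Take x = 2, y = -1. Substituting into each constraint:
  (1) 2(2) + (-1) = 3 ✓
  (2) 2 > -1 ✓
  (3) y² = (-1)² = 1, and 1 < 16 ✓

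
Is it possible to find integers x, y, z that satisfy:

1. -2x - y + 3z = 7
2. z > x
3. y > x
Yes

Take x = 0, y = 2, z = 3. Substituting into each constraint:
  (1) -2(0) + (-2) + 3(3) = 7 ✓
  (2) 3 > 0 ✓
  (3) 2 > 0 ✓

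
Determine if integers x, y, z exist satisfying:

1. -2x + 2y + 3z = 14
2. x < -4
Yes

Take x = -7, y = 0, z = 0. Substituting into each constraint:
  (1) -2(-7) + 2(0) + 3(0) = 14 ✓
  (2) -7 < -4 ✓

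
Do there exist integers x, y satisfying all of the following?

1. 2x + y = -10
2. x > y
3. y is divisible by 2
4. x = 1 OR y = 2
Yes

Take x = 1, y = -12. Substituting into each constraint:
  (1) 2(1) + (-12) = -10 ✓
  (2) 1 > -12 ✓
  (3) -12 = 2 × -6, remainder 0 ✓
  (4) x = 1, target 1 ✓ (first branch holds)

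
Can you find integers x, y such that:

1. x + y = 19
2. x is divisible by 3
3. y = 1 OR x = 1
Yes

Take x = 18, y = 1. Substituting into each constraint:
  (1) 18 + 1 = 19 ✓
  (2) 18 = 3 × 6, remainder 0 ✓
  (3) y = 1, target 1 ✓ (first branch holds)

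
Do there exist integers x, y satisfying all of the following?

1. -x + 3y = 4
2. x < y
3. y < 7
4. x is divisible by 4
Yes

Take x = -4, y = 0. Substituting into each constraint:
  (1) 4 + 3(0) = 4 ✓
  (2) -4 < 0 ✓
  (3) 0 < 7 ✓
  (4) -4 = 4 × -1, remainder 0 ✓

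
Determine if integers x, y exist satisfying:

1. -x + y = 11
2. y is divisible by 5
Yes

Take x = -11, y = 0. Substituting into each constraint:
  (1) 11 + 0 = 11 ✓
  (2) 0 = 5 × 0, remainder 0 ✓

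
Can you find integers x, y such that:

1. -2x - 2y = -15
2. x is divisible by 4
No

Even the single constraint (-2x - 2y = -15) is infeasible over the integers.

  - -2x - 2y = -15: every term on the left is divisible by 2, so the LHS ≡ 0 (mod 2), but the RHS -15 is not — no integer solution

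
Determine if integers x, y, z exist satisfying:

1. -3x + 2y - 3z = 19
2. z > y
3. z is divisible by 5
Yes

Take x = -7, y = -1, z = 0. Substituting into each constraint:
  (1) -3(-7) + 2(-1) - 3(0) = 19 ✓
  (2) 0 > -1 ✓
  (3) 0 = 5 × 0, remainder 0 ✓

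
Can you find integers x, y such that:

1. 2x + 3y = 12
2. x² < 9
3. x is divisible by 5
Yes

Take x = 0, y = 4. Substituting into each constraint:
  (1) 2(0) + 3(4) = 12 ✓
  (2) x² = (0)² = 0, and 0 < 9 ✓
  (3) 0 = 5 × 0, remainder 0 ✓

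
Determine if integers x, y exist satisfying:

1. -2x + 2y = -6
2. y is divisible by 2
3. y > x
No

A contradictory subset is {-2x + 2y = -6, y > x}. No integer assignment can satisfy these jointly:

  - -2x + 2y = -6: is a linear equation tying the variables together
  - y > x: bounds one variable relative to another variable

From the equation, x − y = 3, i.e. y − x = -3; but y > x requires y − x ≥ 1. Contradiction.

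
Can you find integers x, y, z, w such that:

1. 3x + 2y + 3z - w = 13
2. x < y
Yes

Take x = -1, y = 0, z = 6, w = 2. Substituting into each constraint:
  (1) 3(-1) + 2(0) + 3(6) + (-2) = 13 ✓
  (2) -1 < 0 ✓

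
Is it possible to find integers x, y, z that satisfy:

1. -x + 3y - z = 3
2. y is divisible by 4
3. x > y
Yes

Take x = 1, y = 0, z = -4. Substituting into each constraint:
  (1) (-1) + 3(0) + 4 = 3 ✓
  (2) 0 = 4 × 0, remainder 0 ✓
  (3) 1 > 0 ✓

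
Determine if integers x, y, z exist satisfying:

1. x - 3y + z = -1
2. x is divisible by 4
Yes

Take x = 0, y = 0, z = -1. Substituting into each constraint:
  (1) 0 - 3(0) + (-1) = -1 ✓
  (2) 0 = 4 × 0, remainder 0 ✓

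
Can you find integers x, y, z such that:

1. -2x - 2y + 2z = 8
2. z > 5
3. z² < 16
No

A contradictory subset is {z > 5, z² < 16}. No integer assignment can satisfy these jointly:

  - z > 5: bounds one variable relative to a constant
  - z² < 16: restricts z to |z| ≤ 3

Direct contradiction: the bounds on z require z ≥ 6 and z ≤ 3 simultaneously, which is empty.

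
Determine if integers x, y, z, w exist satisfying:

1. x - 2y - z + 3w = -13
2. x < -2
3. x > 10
No

A contradictory subset is {x < -2, x > 10}. No integer assignment can satisfy these jointly:

  - x < -2: bounds one variable relative to a constant
  - x > 10: bounds one variable relative to a constant

Direct contradiction: the bounds on x require x ≥ 11 and x ≤ -3 simultaneously, which is empty.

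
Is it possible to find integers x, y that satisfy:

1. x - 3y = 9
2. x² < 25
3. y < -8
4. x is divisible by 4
No

A contradictory subset is {x - 3y = 9, x² < 25, y < -8}. No integer assignment can satisfy these jointly:

  - x - 3y = 9: is a linear equation tying the variables together
  - x² < 25: restricts x to |x| ≤ 4
  - y < -8: bounds one variable relative to a constant

Range argument: with x ∈ [-4, 4], y ∈ [−∞, -9], the left side of the equation is at least 23, but the right side is 9 < 23. No integer solution exists.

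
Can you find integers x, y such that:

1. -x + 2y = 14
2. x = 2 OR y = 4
Yes

Take x = 2, y = 8. Substituting into each constraint:
  (1) (-2) + 2(8) = 14 ✓
  (2) x = 2, target 2 ✓ (first branch holds)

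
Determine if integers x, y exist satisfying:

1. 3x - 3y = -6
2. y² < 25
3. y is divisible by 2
Yes

Take x = -2, y = 0. Substituting into each constraint:
  (1) 3(-2) - 3(0) = -6 ✓
  (2) y² = (0)² = 0, and 0 < 25 ✓
  (3) 0 = 2 × 0, remainder 0 ✓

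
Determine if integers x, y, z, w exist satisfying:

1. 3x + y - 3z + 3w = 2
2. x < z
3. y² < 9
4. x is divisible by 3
Yes

Take x = 0, y = 2, z = 1, w = 1. Substituting into each constraint:
  (1) 3(0) + 2 - 3(1) + 3(1) = 2 ✓
  (2) 0 < 1 ✓
  (3) y² = (2)² = 4, and 4 < 9 ✓
  (4) 0 = 3 × 0, remainder 0 ✓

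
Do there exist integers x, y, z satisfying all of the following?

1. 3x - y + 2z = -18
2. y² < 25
Yes

Take x = -6, y = 0, z = 0. Substituting into each constraint:
  (1) 3(-6) + 0 + 2(0) = -18 ✓
  (2) y² = (0)² = 0, and 0 < 25 ✓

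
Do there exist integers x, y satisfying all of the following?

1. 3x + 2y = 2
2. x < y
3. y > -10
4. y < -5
No

A contradictory subset is {3x + 2y = 2, x < y, y < -5}. No integer assignment can satisfy these jointly:

  - 3x + 2y = 2: is a linear equation tying the variables together
  - x < y: bounds one variable relative to another variable
  - y < -5: bounds one variable relative to a constant

Propagating the comparison: x < y and y ≤ -6 give x ≤ -7. Range argument: with x ∈ [−∞, -7], y ∈ [−∞, -6], the left side of the equation is at most -33, but the right side is 2 > -33. No integer solution exists.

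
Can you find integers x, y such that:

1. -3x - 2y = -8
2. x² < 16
Yes

Take x = 2, y = 1. Substituting into each constraint:
  (1) -3(2) - 2(1) = -8 ✓
  (2) x² = (2)² = 4, and 4 < 16 ✓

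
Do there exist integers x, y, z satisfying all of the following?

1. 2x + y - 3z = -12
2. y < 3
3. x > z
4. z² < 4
Yes

Take x = 1, y = -14, z = 0. Substituting into each constraint:
  (1) 2(1) + (-14) - 3(0) = -12 ✓
  (2) -14 < 3 ✓
  (3) 1 > 0 ✓
  (4) z² = (0)² = 0, and 0 < 4 ✓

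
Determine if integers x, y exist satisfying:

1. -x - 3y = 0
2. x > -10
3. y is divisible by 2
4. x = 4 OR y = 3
No

The full constraint system is jointly infeasible over the integers. Each constraint and what it forces:

  - -x - 3y = 0: is a linear equation tying the variables together
  - x > -10: bounds one variable relative to a constant
  - y is divisible by 2: restricts y to multiples of 2
  - x = 4 OR y = 3: forces a choice: either x = 4 or y = 3

Split on the disjunction (x = 4 OR y = 3):
  • If x = 4: with x = 4, writing y = 2y', every remaining term of the linear equation is divisible by 6, so the left side is ≡ 0 (mod 6); but the right side 4 ≡ 4 (mod 6). No integers can satisfy it.
  • If y = 3: this contradicts the divisibility constraint — 3 is not a multiple of 2.
Both branches are infeasible, so the system has no integer solution.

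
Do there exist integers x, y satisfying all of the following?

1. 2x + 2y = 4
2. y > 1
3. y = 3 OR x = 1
Yes

Take x = -1, y = 3. Substituting into each constraint:
  (1) 2(-1) + 2(3) = 4 ✓
  (2) 3 > 1 ✓
  (3) y = 3, target 3 ✓ (first branch holds)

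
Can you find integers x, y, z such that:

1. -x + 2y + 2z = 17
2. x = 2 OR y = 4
Yes

Take x = 1, y = 4, z = 5. Substituting into each constraint:
  (1) (-1) + 2(4) + 2(5) = 17 ✓
  (2) y = 4, target 4 ✓ (second branch holds)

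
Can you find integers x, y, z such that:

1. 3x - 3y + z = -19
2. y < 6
Yes

Take x = -7, y = 0, z = 2. Substituting into each constraint:
  (1) 3(-7) - 3(0) + 2 = -19 ✓
  (2) 0 < 6 ✓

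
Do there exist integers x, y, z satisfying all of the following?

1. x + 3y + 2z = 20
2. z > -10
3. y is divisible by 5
Yes

Take x = 0, y = 0, z = 10. Substituting into each constraint:
  (1) 0 + 3(0) + 2(10) = 20 ✓
  (2) 10 > -10 ✓
  (3) 0 = 5 × 0, remainder 0 ✓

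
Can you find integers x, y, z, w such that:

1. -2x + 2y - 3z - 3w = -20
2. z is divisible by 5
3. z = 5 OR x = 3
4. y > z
Yes

Take x = 3, y = 2, z = 0, w = 6. Substituting into each constraint:
  (1) -2(3) + 2(2) - 3(0) - 3(6) = -20 ✓
  (2) 0 = 5 × 0, remainder 0 ✓
  (3) x = 3, target 3 ✓ (second branch holds)
  (4) 2 > 0 ✓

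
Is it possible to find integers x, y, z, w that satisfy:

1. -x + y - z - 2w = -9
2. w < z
Yes

Take x = 0, y = -11, z = 0, w = -1. Substituting into each constraint:
  (1) 0 + (-11) + 0 - 2(-1) = -9 ✓
  (2) -1 < 0 ✓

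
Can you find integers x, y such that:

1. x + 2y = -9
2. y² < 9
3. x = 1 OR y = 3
No

The full constraint system is jointly infeasible over the integers. Each constraint and what it forces:

  - x + 2y = -9: is a linear equation tying the variables together
  - y² < 9: restricts y to |y| ≤ 2
  - x = 1 OR y = 3: forces a choice: either x = 1 or y = 3

Split on the disjunction (x = 1 OR y = 3):
  • If x = 1: the equation forces y = -5, but y² < 9 requires |y| ≤ 2.
  • If y = 3: this contradicts y² < 9, which requires |y| ≤ 2.
Both branches are infeasible, so the system has no integer solution.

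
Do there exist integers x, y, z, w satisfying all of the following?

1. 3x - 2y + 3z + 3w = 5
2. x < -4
Yes

Take x = -5, y = -10, z = 0, w = 0. Substituting into each constraint:
  (1) 3(-5) - 2(-10) + 3(0) + 3(0) = 5 ✓
  (2) -5 < -4 ✓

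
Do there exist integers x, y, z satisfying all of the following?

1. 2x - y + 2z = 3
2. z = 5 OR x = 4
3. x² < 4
Yes

Take x = 0, y = 7, z = 5. Substituting into each constraint:
  (1) 2(0) + (-7) + 2(5) = 3 ✓
  (2) z = 5, target 5 ✓ (first branch holds)
  (3) x² = (0)² = 0, and 0 < 4 ✓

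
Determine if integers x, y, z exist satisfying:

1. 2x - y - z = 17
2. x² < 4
Yes

Take x = 0, y = -17, z = 0. Substituting into each constraint:
  (1) 2(0) + 17 + 0 = 17 ✓
  (2) x² = (0)² = 0, and 0 < 4 ✓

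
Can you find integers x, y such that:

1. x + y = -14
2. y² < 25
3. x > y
No

The full constraint system is jointly infeasible over the integers. Each constraint and what it forces:

  - x + y = -14: is a linear equation tying the variables together
  - y² < 25: restricts y to |y| ≤ 4
  - x > y: bounds one variable relative to another variable

Propagating the comparison: x > y and y ≥ -4 give x ≥ -3. Range argument: with x ∈ [-3, ∞], y ∈ [-4, 4], the left side of the equation is at least -7, but the right side is -14 < -7. No integer solution exists.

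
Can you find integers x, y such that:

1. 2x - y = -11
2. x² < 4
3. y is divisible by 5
No

The full constraint system is jointly infeasible over the integers. Each constraint and what it forces:

  - 2x - y = -11: is a linear equation tying the variables together
  - x² < 4: restricts x to |x| ≤ 1
  - y is divisible by 5: restricts y to multiples of 5

The bounds confine x to {-1, 0, 1}. For each value, substitute into the equation:
  • x = -1: the equation forces y = 9, but 5 does not divide 9.
  • x = 0: the equation forces y = 11, but 5 does not divide 11.
  • x = 1: the equation forces y = 13, but 5 does not divide 13.
Every case fails, so no integer solution exists.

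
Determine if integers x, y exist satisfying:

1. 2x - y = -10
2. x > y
Yes

Take x = -11, y = -12. Substituting into each constraint:
  (1) 2(-11) + 12 = -10 ✓
  (2) -11 > -12 ✓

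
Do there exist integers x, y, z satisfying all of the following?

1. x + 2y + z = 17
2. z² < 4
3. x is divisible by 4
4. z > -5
Yes

Take x = 0, y = 8, z = 1. Substituting into each constraint:
  (1) 0 + 2(8) + 1 = 17 ✓
  (2) z² = (1)² = 1, and 1 < 4 ✓
  (3) 0 = 4 × 0, remainder 0 ✓
  (4) 1 > -5 ✓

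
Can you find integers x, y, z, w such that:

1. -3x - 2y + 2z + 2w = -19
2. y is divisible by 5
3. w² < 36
Yes

Take x = 1, y = 0, z = -8, w = 0. Substituting into each constraint:
  (1) -3(1) - 2(0) + 2(-8) + 2(0) = -19 ✓
  (2) 0 = 5 × 0, remainder 0 ✓
  (3) w² = (0)² = 0, and 0 < 36 ✓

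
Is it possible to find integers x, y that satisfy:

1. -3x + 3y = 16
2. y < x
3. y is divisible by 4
No

Even the single constraint (-3x + 3y = 16) is infeasible over the integers.

  - -3x + 3y = 16: every term on the left is divisible by 3, so the LHS ≡ 0 (mod 3), but the RHS 16 is not — no integer solution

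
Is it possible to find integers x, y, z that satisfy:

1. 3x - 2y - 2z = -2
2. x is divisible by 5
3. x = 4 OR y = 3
Yes

Take x = 10, y = 3, z = 13. Substituting into each constraint:
  (1) 3(10) - 2(3) - 2(13) = -2 ✓
  (2) 10 = 5 × 2, remainder 0 ✓
  (3) y = 3, target 3 ✓ (second branch holds)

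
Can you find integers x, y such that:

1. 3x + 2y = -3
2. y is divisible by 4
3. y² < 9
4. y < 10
Yes

Take x = -1, y = 0. Substituting into each constraint:
  (1) 3(-1) + 2(0) = -3 ✓
  (2) 0 = 4 × 0, remainder 0 ✓
  (3) y² = (0)² = 0, and 0 < 9 ✓
  (4) 0 < 10 ✓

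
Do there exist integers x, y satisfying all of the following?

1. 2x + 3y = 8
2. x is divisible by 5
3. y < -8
Yes

Take x = 25, y = -14. Substituting into each constraint:
  (1) 2(25) + 3(-14) = 8 ✓
  (2) 25 = 5 × 5, remainder 0 ✓
  (3) -14 < -8 ✓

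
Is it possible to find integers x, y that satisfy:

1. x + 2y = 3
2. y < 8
Yes

Take x = 3, y = 0. Substituting into each constraint:
  (1) 3 + 2(0) = 3 ✓
  (2) 0 < 8 ✓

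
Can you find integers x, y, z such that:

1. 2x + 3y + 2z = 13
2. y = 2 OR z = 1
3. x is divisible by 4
Yes

Take x = 4, y = 1, z = 1. Substituting into each constraint:
  (1) 2(4) + 3(1) + 2(1) = 13 ✓
  (2) z = 1, target 1 ✓ (second branch holds)
  (3) 4 = 4 × 1, remainder 0 ✓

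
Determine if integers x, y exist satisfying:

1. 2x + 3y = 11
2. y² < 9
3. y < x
Yes

Take x = 4, y = 1. Substituting into each constraint:
  (1) 2(4) + 3(1) = 11 ✓
  (2) y² = (1)² = 1, and 1 < 9 ✓
  (3) 1 < 4 ✓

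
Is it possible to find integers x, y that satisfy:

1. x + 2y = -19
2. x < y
Yes

Take x = -7, y = -6. Substituting into each constraint:
  (1) (-7) + 2(-6) = -19 ✓
  (2) -7 < -6 ✓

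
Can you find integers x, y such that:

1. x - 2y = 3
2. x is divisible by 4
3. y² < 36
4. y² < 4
No

A contradictory subset is {x - 2y = 3, x is divisible by 4}. No integer assignment can satisfy these jointly:

  - x - 2y = 3: is a linear equation tying the variables together
  - x is divisible by 4: restricts x to multiples of 4

Modular obstruction: writing x = 4x', every remaining term of the linear equation is divisible by 2, so the left side is ≡ 0 (mod 2); but the right side 3 ≡ 1 (mod 2). No integers can satisfy it.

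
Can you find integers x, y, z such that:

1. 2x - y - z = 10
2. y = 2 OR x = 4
Yes

Take x = 6, y = 2, z = 0. Substituting into each constraint:
  (1) 2(6) + (-2) + 0 = 10 ✓
  (2) y = 2, target 2 ✓ (first branch holds)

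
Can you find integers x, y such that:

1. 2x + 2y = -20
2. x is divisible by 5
Yes

Take x = 0, y = -10. Substituting into each constraint:
  (1) 2(0) + 2(-10) = -20 ✓
  (2) 0 = 5 × 0, remainder 0 ✓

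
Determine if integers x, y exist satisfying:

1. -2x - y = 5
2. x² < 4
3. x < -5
No

A contradictory subset is {x² < 4, x < -5}. No integer assignment can satisfy these jointly:

  - x² < 4: restricts x to |x| ≤ 1
  - x < -5: bounds one variable relative to a constant

Direct contradiction: the bounds on x require x ≥ -1 and x ≤ -6 simultaneously, which is empty.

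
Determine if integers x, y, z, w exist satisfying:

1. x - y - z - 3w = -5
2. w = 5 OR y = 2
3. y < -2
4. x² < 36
Yes

Take x = 0, y = -10, z = 0, w = 5. Substituting into each constraint:
  (1) 0 + 10 + 0 - 3(5) = -5 ✓
  (2) w = 5, target 5 ✓ (first branch holds)
  (3) -10 < -2 ✓
  (4) x² = (0)² = 0, and 0 < 36 ✓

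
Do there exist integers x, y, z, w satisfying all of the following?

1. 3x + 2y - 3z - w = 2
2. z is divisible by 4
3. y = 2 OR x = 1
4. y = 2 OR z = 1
Yes

Take x = 0, y = 2, z = 0, w = 2. Substituting into each constraint:
  (1) 3(0) + 2(2) - 3(0) + (-2) = 2 ✓
  (2) 0 = 4 × 0, remainder 0 ✓
  (3) y = 2, target 2 ✓ (first branch holds)
  (4) y = 2, target 2 ✓ (first branch holds)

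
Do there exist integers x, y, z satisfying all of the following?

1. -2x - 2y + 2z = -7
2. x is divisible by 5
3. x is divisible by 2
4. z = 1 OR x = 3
No

Even the single constraint (-2x - 2y + 2z = -7) is infeasible over the integers.

  - -2x - 2y + 2z = -7: every term on the left is divisible by 2, so the LHS ≡ 0 (mod 2), but the RHS -7 is not — no integer solution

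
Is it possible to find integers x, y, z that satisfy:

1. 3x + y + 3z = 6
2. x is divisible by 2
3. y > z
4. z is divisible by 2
Yes

Take x = 0, y = 6, z = 0. Substituting into each constraint:
  (1) 3(0) + 6 + 3(0) = 6 ✓
  (2) 0 = 2 × 0, remainder 0 ✓
  (3) 6 > 0 ✓
  (4) 0 = 2 × 0, remainder 0 ✓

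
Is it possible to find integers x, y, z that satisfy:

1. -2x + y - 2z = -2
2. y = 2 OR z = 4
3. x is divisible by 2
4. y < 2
Yes

Take x = -4, y = -2, z = 4. Substituting into each constraint:
  (1) -2(-4) + (-2) - 2(4) = -2 ✓
  (2) z = 4, target 4 ✓ (second branch holds)
  (3) -4 = 2 × -2, remainder 0 ✓
  (4) -2 < 2 ✓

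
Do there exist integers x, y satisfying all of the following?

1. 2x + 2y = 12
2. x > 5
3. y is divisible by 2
Yes

Take x = 6, y = 0. Substituting into each constraint:
  (1) 2(6) + 2(0) = 12 ✓
  (2) 6 > 5 ✓
  (3) 0 = 2 × 0, remainder 0 ✓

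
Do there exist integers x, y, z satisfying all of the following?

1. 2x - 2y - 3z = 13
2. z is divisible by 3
Yes

Take x = 5, y = -6, z = 3. Substituting into each constraint:
  (1) 2(5) - 2(-6) - 3(3) = 13 ✓
  (2) 3 = 3 × 1, remainder 0 ✓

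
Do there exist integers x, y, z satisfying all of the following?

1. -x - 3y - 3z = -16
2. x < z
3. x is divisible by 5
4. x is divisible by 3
No

A contradictory subset is {-x - 3y - 3z = -16, x is divisible by 3}. No integer assignment can satisfy these jointly:

  - -x - 3y - 3z = -16: is a linear equation tying the variables together
  - x is divisible by 3: restricts x to multiples of 3

Modular obstruction: writing x = 3x', every remaining term of the linear equation is divisible by 3, so the left side is ≡ 0 (mod 3); but the right side -16 ≡ 2 (mod 3). No integers can satisfy it.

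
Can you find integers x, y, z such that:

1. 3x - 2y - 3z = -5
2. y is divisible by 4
Yes

Take x = 8, y = 16, z = -1. Substituting into each constraint:
  (1) 3(8) - 2(16) - 3(-1) = -5 ✓
  (2) 16 = 4 × 4, remainder 0 ✓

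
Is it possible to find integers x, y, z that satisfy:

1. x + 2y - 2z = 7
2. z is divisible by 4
Yes

Take x = 1, y = 3, z = 0. Substituting into each constraint:
  (1) 1 + 2(3) - 2(0) = 7 ✓
  (2) 0 = 4 × 0, remainder 0 ✓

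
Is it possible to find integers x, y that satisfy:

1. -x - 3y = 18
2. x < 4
Yes

Take x = 0, y = -6. Substituting into each constraint:
  (1) 0 - 3(-6) = 18 ✓
  (2) 0 < 4 ✓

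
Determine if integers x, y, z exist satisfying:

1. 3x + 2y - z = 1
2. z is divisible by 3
Yes

Take x = 1, y = -1, z = 0. Substituting into each constraint:
  (1) 3(1) + 2(-1) + 0 = 1 ✓
  (2) 0 = 3 × 0, remainder 0 ✓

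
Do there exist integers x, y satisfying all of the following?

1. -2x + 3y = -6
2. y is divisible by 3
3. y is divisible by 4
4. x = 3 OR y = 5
Yes

Take x = 3, y = 0. Substituting into each constraint:
  (1) -2(3) + 3(0) = -6 ✓
  (2) 0 = 3 × 0, remainder 0 ✓
  (3) 0 = 4 × 0, remainder 0 ✓
  (4) x = 3, target 3 ✓ (first branch holds)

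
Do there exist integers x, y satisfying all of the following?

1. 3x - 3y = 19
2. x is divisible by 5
No

Even the single constraint (3x - 3y = 19) is infeasible over the integers.

  - 3x - 3y = 19: every term on the left is divisible by 3, so the LHS ≡ 0 (mod 3), but the RHS 19 is not — no integer solution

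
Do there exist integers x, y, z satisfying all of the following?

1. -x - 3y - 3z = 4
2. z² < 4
Yes

Take x = -4, y = 0, z = 0. Substituting into each constraint:
  (1) 4 - 3(0) - 3(0) = 4 ✓
  (2) z² = (0)² = 0, and 0 < 4 ✓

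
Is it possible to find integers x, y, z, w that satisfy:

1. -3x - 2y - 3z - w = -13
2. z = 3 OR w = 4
Yes

Take x = 2, y = -1, z = 3, w = 0. Substituting into each constraint:
  (1) -3(2) - 2(-1) - 3(3) + 0 = -13 ✓
  (2) z = 3, target 3 ✓ (first branch holds)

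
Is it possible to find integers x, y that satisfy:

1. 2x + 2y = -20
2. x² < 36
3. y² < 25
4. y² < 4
No

A contradictory subset is {2x + 2y = -20, x² < 36, y² < 4}. No integer assignment can satisfy these jointly:

  - 2x + 2y = -20: is a linear equation tying the variables together
  - x² < 36: restricts x to |x| ≤ 5
  - y² < 4: restricts y to |y| ≤ 1

Range argument: with x ∈ [-5, 5], y ∈ [-1, 1], the left side of the equation is at least -12, but the right side is -20 < -12. No integer solution exists.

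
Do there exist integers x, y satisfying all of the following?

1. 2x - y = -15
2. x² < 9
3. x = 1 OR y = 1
Yes

Take x = 1, y = 17. Substituting into each constraint:
  (1) 2(1) + (-17) = -15 ✓
  (2) x² = (1)² = 1, and 1 < 9 ✓
  (3) x = 1, target 1 ✓ (first branch holds)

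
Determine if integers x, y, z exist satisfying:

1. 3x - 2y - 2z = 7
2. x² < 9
Yes

Take x = -1, y = -5, z = 0. Substituting into each constraint:
  (1) 3(-1) - 2(-5) - 2(0) = 7 ✓
  (2) x² = (-1)² = 1, and 1 < 9 ✓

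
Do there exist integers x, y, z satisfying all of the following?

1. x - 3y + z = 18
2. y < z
Yes

Take x = 17, y = 0, z = 1. Substituting into each constraint:
  (1) 17 - 3(0) + 1 = 18 ✓
  (2) 0 < 1 ✓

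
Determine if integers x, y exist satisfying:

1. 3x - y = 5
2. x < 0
Yes

Take x = -1, y = -8. Substituting into each constraint:
  (1) 3(-1) + 8 = 5 ✓
  (2) -1 < 0 ✓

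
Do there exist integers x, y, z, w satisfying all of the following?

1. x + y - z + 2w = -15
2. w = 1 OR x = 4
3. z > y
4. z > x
Yes

Take x = 4, y = 4, z = 5, w = -9. Substituting into each constraint:
  (1) 4 + 4 + (-5) + 2(-9) = -15 ✓
  (2) x = 4, target 4 ✓ (second branch holds)
  (3) 5 > 4 ✓
  (4) 5 > 4 ✓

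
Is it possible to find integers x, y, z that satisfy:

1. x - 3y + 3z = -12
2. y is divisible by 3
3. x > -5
Yes

Take x = -3, y = 0, z = -3. Substituting into each constraint:
  (1) (-3) - 3(0) + 3(-3) = -12 ✓
  (2) 0 = 3 × 0, remainder 0 ✓
  (3) -3 > -5 ✓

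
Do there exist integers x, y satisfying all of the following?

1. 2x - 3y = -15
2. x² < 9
Yes

Take x = 0, y = 5. Substituting into each constraint:
  (1) 2(0) - 3(5) = -15 ✓
  (2) x² = (0)² = 0, and 0 < 9 ✓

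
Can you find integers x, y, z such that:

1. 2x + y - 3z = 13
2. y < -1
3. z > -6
Yes

Take x = 0, y = -2, z = -5. Substituting into each constraint:
  (1) 2(0) + (-2) - 3(-5) = 13 ✓
  (2) -2 < -1 ✓
  (3) -5 > -6 ✓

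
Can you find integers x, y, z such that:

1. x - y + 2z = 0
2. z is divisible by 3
Yes

Take x = 0, y = 0, z = 0. Substituting into each constraint:
  (1) 0 + 0 + 2(0) = 0 ✓
  (2) 0 = 3 × 0, remainder 0 ✓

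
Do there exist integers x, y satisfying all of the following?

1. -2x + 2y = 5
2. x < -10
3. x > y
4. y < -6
No

Even the single constraint (-2x + 2y = 5) is infeasible over the integers.

  - -2x + 2y = 5: every term on the left is divisible by 2, so the LHS ≡ 0 (mod 2), but the RHS 5 is not — no integer solution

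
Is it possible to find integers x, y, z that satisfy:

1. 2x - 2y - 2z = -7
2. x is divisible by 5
No

Even the single constraint (2x - 2y - 2z = -7) is infeasible over the integers.

  - 2x - 2y - 2z = -7: every term on the left is divisible by 2, so the LHS ≡ 0 (mod 2), but the RHS -7 is not — no integer solution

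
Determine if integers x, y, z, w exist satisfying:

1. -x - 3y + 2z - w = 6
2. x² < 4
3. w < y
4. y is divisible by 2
Yes

Take x = 0, y = 0, z = 2, w = -2. Substituting into each constraint:
  (1) 0 - 3(0) + 2(2) + 2 = 6 ✓
  (2) x² = (0)² = 0, and 0 < 4 ✓
  (3) -2 < 0 ✓
  (4) 0 = 2 × 0, remainder 0 ✓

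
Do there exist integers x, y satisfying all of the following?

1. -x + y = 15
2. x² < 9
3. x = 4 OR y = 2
No

The full constraint system is jointly infeasible over the integers. Each constraint and what it forces:

  - -x + y = 15: is a linear equation tying the variables together
  - x² < 9: restricts x to |x| ≤ 2
  - x = 4 OR y = 2: forces a choice: either x = 4 or y = 2

Split on the disjunction (x = 4 OR y = 2):
  • If x = 4: this contradicts x² < 9, which requires |x| ≤ 2.
  • If y = 2: the equation forces x = -13, but x² < 9 requires |x| ≤ 2.
Both branches are infeasible, so the system has no integer solution.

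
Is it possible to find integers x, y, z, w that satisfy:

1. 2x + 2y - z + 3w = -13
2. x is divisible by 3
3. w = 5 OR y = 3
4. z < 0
Yes

Take x = 0, y = 3, z = -2, w = -7. Substituting into each constraint:
  (1) 2(0) + 2(3) + 2 + 3(-7) = -13 ✓
  (2) 0 = 3 × 0, remainder 0 ✓
  (3) y = 3, target 3 ✓ (second branch holds)
  (4) -2 < 0 ✓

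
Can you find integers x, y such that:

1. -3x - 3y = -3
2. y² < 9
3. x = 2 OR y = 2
Yes

Take x = 2, y = -1. Substituting into each constraint:
  (1) -3(2) - 3(-1) = -3 ✓
  (2) y² = (-1)² = 1, and 1 < 9 ✓
  (3) x = 2, target 2 ✓ (first branch holds)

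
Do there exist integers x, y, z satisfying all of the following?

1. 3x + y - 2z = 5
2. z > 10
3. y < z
Yes

Take x = 9, y = 0, z = 11. Substituting into each constraint:
  (1) 3(9) + 0 - 2(11) = 5 ✓
  (2) 11 > 10 ✓
  (3) 0 < 11 ✓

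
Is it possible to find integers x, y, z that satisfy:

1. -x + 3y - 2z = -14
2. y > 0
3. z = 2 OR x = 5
Yes

Take x = 5, y = 1, z = 6. Substituting into each constraint:
  (1) (-5) + 3(1) - 2(6) = -14 ✓
  (2) 1 > 0 ✓
  (3) x = 5, target 5 ✓ (second branch holds)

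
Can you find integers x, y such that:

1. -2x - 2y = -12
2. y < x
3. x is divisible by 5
Yes

Take x = 5, y = 1. Substituting into each constraint:
  (1) -2(5) - 2(1) = -12 ✓
  (2) 1 < 5 ✓
  (3) 5 = 5 × 1, remainder 0 ✓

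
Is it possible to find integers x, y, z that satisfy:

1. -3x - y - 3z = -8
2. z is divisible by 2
Yes

Take x = 2, y = 2, z = 0. Substituting into each constraint:
  (1) -3(2) + (-2) - 3(0) = -8 ✓
  (2) 0 = 2 × 0, remainder 0 ✓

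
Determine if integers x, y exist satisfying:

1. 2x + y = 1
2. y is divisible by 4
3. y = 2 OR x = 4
No

The full constraint system is jointly infeasible over the integers. Each constraint and what it forces:

  - 2x + y = 1: is a linear equation tying the variables together
  - y is divisible by 4: restricts y to multiples of 4
  - y = 2 OR x = 4: forces a choice: either y = 2 or x = 4

Modular obstruction: writing y = 4y', every remaining term of the linear equation is divisible by 2, so the left side is ≡ 0 (mod 2); but the right side 1 ≡ 1 (mod 2). No integers can satisfy it.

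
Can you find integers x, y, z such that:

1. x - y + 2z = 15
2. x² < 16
Yes

Take x = 1, y = 0, z = 7. Substituting into each constraint:
  (1) 1 + 0 + 2(7) = 15 ✓
  (2) x² = (1)² = 1, and 1 < 16 ✓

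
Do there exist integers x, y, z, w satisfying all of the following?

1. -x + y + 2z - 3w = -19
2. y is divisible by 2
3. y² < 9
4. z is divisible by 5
Yes

Take x = 1, y = 0, z = 0, w = 6. Substituting into each constraint:
  (1) (-1) + 0 + 2(0) - 3(6) = -19 ✓
  (2) 0 = 2 × 0, remainder 0 ✓
  (3) y² = (0)² = 0, and 0 < 9 ✓
  (4) 0 = 5 × 0, remainder 0 ✓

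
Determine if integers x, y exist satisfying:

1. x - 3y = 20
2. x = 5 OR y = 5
Yes

Take x = 5, y = -5. Substituting into each constraint:
  (1) 5 - 3(-5) = 20 ✓
  (2) x = 5, target 5 ✓ (first branch holds)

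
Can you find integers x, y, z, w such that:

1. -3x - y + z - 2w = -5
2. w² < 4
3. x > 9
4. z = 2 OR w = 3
Yes

Take x = 11, y = -26, z = 2, w = 0. Substituting into each constraint:
  (1) -3(11) + 26 + 2 - 2(0) = -5 ✓
  (2) w² = (0)² = 0, and 0 < 4 ✓
  (3) 11 > 9 ✓
  (4) z = 2, target 2 ✓ (first branch holds)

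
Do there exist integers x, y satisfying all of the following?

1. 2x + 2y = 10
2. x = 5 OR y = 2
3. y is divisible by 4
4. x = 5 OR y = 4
Yes

Take x = 5, y = 0. Substituting into each constraint:
  (1) 2(5) + 2(0) = 10 ✓
  (2) x = 5, target 5 ✓ (first branch holds)
  (3) 0 = 4 × 0, remainder 0 ✓
  (4) x = 5, target 5 ✓ (first branch holds)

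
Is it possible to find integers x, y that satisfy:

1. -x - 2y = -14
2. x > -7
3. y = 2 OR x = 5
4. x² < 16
No

A contradictory subset is {-x - 2y = -14, y = 2 OR x = 5, x² < 16}. No integer assignment can satisfy these jointly:

  - -x - 2y = -14: is a linear equation tying the variables together
  - y = 2 OR x = 5: forces a choice: either y = 2 or x = 5
  - x² < 16: restricts x to |x| ≤ 3

Split on the disjunction (y = 2 OR x = 5):
  • If y = 2: the equation forces x = 10, but x² < 16 requires |x| ≤ 3.
  • If x = 5: this contradicts x² < 16, which requires |x| ≤ 3.
Both branches are infeasible, so the system has no integer solution.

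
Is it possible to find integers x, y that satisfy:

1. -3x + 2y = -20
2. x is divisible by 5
Yes

Take x = 0, y = -10. Substituting into each constraint:
  (1) -3(0) + 2(-10) = -20 ✓
  (2) 0 = 5 × 0, remainder 0 ✓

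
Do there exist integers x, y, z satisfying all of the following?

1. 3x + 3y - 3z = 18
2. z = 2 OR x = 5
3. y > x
Yes

Take x = 5, y = 6, z = 5. Substituting into each constraint:
  (1) 3(5) + 3(6) - 3(5) = 18 ✓
  (2) x = 5, target 5 ✓ (second branch holds)
  (3) 6 > 5 ✓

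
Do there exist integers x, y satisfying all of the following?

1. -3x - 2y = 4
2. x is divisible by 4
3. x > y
Yes

Take x = 0, y = -2. Substituting into each constraint:
  (1) -3(0) - 2(-2) = 4 ✓
  (2) 0 = 4 × 0, remainder 0 ✓
  (3) 0 > -2 ✓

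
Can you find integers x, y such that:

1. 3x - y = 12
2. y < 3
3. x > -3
Yes

Take x = 0, y = -12. Substituting into each constraint:
  (1) 3(0) + 12 = 12 ✓
  (2) -12 < 3 ✓
  (3) 0 > -3 ✓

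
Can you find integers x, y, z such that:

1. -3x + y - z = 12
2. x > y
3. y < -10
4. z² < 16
Yes

Take x = -8, y = -12, z = 0. Substituting into each constraint:
  (1) -3(-8) + (-12) + 0 = 12 ✓
  (2) -8 > -12 ✓
  (3) -12 < -10 ✓
  (4) z² = (0)² = 0, and 0 < 16 ✓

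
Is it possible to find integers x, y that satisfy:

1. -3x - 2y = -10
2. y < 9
Yes

Take x = 2, y = 2. Substituting into each constraint:
  (1) -3(2) - 2(2) = -10 ✓
  (2) 2 < 9 ✓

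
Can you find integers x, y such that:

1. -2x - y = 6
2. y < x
Yes

Take x = -1, y = -4. Substituting into each constraint:
  (1) -2(-1) + 4 = 6 ✓
  (2) -4 < -1 ✓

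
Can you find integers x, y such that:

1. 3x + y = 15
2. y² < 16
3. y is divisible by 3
Yes

Take x = 5, y = 0. Substituting into each constraint:
  (1) 3(5) + 0 = 15 ✓
  (2) y² = (0)² = 0, and 0 < 16 ✓
  (3) 0 = 3 × 0, remainder 0 ✓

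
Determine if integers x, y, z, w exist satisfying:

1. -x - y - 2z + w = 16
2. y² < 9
Yes

Take x = 0, y = 0, z = -8, w = 0. Substituting into each constraint:
  (1) 0 + 0 - 2(-8) + 0 = 16 ✓
  (2) y² = (0)² = 0, and 0 < 9 ✓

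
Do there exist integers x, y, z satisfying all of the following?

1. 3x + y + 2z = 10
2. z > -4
Yes

Take x = 0, y = 10, z = 0. Substituting into each constraint:
  (1) 3(0) + 10 + 2(0) = 10 ✓
  (2) 0 > -4 ✓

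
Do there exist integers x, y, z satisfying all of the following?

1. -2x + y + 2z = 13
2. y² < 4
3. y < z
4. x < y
Yes

Take x = -4, y = 1, z = 2. Substituting into each constraint:
  (1) -2(-4) + 1 + 2(2) = 13 ✓
  (2) y² = (1)² = 1, and 1 < 4 ✓
  (3) 1 < 2 ✓
  (4) -4 < 1 ✓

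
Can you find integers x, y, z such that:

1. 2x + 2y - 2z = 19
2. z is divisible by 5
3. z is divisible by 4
No

Even the single constraint (2x + 2y - 2z = 19) is infeasible over the integers.

  - 2x + 2y - 2z = 19: every term on the left is divisible by 2, so the LHS ≡ 0 (mod 2), but the RHS 19 is not — no integer solution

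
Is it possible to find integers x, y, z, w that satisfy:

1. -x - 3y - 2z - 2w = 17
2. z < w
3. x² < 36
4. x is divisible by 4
Yes

Take x = 0, y = -5, z = -1, w = 0. Substituting into each constraint:
  (1) 0 - 3(-5) - 2(-1) - 2(0) = 17 ✓
  (2) -1 < 0 ✓
  (3) x² = (0)² = 0, and 0 < 36 ✓
  (4) 0 = 4 × 0, remainder 0 ✓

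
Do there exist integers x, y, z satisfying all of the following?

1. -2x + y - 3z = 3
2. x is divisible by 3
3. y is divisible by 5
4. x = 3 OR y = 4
Yes

Take x = 3, y = 15, z = 2. Substituting into each constraint:
  (1) -2(3) + 15 - 3(2) = 3 ✓
  (2) 3 = 3 × 1, remainder 0 ✓
  (3) 15 = 5 × 3, remainder 0 ✓
  (4) x = 3, target 3 ✓ (first branch holds)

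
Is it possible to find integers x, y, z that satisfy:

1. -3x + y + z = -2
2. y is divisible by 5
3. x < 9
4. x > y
Yes

Take x = 1, y = 0, z = 1. Substituting into each constraint:
  (1) -3(1) + 0 + 1 = -2 ✓
  (2) 0 = 5 × 0, remainder 0 ✓
  (3) 1 < 9 ✓
  (4) 1 > 0 ✓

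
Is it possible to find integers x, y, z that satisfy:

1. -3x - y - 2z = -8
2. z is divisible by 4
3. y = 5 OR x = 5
Yes

Take x = 1, y = 5, z = 0. Substituting into each constraint:
  (1) -3(1) + (-5) - 2(0) = -8 ✓
  (2) 0 = 4 × 0, remainder 0 ✓
  (3) y = 5, target 5 ✓ (first branch holds)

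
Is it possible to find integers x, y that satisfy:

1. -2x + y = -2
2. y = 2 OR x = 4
Yes

Take x = 2, y = 2. Substituting into each constraint:
  (1) -2(2) + 2 = -2 ✓
  (2) y = 2, target 2 ✓ (first branch holds)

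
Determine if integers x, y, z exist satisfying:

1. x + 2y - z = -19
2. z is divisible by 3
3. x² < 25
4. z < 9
Yes

Take x = 1, y = -10, z = 0. Substituting into each constraint:
  (1) 1 + 2(-10) + 0 = -19 ✓
  (2) 0 = 3 × 0, remainder 0 ✓
  (3) x² = (1)² = 1, and 1 < 25 ✓
  (4) 0 < 9 ✓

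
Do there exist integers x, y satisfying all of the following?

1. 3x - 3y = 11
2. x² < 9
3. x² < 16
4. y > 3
No

Even the single constraint (3x - 3y = 11) is infeasible over the integers.

  - 3x - 3y = 11: every term on the left is divisible by 3, so the LHS ≡ 0 (mod 3), but the RHS 11 is not — no integer solution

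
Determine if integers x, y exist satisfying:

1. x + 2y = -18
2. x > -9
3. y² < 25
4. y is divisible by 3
No

A contradictory subset is {x + 2y = -18, x > -9, y² < 25}. No integer assignment can satisfy these jointly:

  - x + 2y = -18: is a linear equation tying the variables together
  - x > -9: bounds one variable relative to a constant
  - y² < 25: restricts y to |y| ≤ 4

Range argument: with x ∈ [-8, ∞], y ∈ [-4, 4], the left side of the equation is at least -16, but the right side is -18 < -16. No integer solution exists.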